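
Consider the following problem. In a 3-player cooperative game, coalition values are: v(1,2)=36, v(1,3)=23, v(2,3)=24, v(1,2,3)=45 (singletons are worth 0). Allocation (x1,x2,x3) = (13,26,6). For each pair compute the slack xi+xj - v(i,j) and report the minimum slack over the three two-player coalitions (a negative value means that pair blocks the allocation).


Step 1: Slack for coalition (1,2): x1+x2 - v12 = 39 - 36 = 3
Step 2: Slack for coalition (1,3): x1+x3 - v13 = 19 - 23 = -4
Step 3: Slack for coalition (2,3): x2+x3 - v23 = 32 - 24 = 8
Step 4: Minimum slack = min(3, -4, 8) = -4, attained by (1,3); coalition (1,3) can block (slack < 0), so the allocation is not in the core

-4


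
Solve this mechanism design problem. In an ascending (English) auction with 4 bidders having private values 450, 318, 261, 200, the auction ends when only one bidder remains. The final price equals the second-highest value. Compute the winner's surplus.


Step 1: Identify the highest value: 450
Step 2: Identify the second-highest value: 318
Step 3: The final price = second-highest value = 318
Step 4: Surplus = 450 - 318 = 132

132


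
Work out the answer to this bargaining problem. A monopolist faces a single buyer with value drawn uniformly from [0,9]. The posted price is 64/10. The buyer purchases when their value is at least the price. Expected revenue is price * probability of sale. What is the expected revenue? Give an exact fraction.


Step 1: Posted price r = 32/5, value support [0,9]
Step 2: P(v >= r) = (9 - 32/5)/9 = 13/45
Step 3: Expected revenue = r * P(v >= r) = 32/5 * 13/45
Step 4: Revenue = 416/225

416/225


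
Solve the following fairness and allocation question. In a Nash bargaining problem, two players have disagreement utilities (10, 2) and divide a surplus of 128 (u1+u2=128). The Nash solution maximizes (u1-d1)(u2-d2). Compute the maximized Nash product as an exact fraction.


Step 1: The Nash solution splits surplus symmetrically above the disagreement point
Step 2: u1 = (total + d1 - d2)/2 = (128 + 10 - 2)/2 = 68
Step 3: u2 = (total - d1 + d2)/2 = (128 - 10 + 2)/2 = 60
Step 4: Nash product = (68 - 10) * (60 - 2)
Step 5: = 58 * 58 = 3364

3364


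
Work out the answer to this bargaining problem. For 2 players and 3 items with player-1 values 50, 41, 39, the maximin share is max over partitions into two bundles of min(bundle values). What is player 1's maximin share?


Step 1: Item values = 50, 41, 39
Step 2: Enumerate all 2-bundle partitions and take the smaller bundle:
  Partition 1: {50} vs {41,39} -> bundles 50, 80; min = 50
  Partition 2: {41} vs {50,39} -> bundles 41, 89; min = 41
  Partition 3: {39} vs {50,41} -> bundles 39, 91; min = 39
Step 3: MMS = max(50, 41, 39) = 50

50


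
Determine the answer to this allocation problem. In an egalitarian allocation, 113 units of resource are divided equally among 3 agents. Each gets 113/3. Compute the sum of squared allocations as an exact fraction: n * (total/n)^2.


Step 1: Each agent's share = 113/3
Step 2: Square of each share = (113/3)^2 = 12769/9
Step 3: Sum of squares = 3 * 12769/9 = 12769/3

12769/3


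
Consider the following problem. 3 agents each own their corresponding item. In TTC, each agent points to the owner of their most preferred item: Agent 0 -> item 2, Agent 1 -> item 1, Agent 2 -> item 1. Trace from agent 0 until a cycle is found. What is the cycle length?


Step 1: Trace the pointer graph from agent 0: 0 -> 2 -> 1 -> 1
Step 2: A cycle is detected when we revisit agent 1
Step 3: The cycle is: 1 -> 1
Step 4: Cycle length = 1

1


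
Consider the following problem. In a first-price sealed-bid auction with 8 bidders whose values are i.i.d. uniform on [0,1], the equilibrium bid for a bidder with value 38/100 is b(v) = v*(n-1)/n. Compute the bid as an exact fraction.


Step 1: The symmetric BNE bidding function is b(v) = v * (n-1) / n
Step 2: Substitute v = 19/50 and n = 8
Step 3: b = 19/50 * 7/8
Step 4: b = 133/400

133/400


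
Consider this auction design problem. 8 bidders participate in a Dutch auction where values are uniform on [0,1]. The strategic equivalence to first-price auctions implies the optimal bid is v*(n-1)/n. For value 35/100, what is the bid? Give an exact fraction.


Step 1: Dutch auctions are strategically equivalent to first-price auctions
Step 2: The equilibrium bid is b(v) = v*(n-1)/n
Step 3: b = 7/20 * 7/8
Step 4: b = 49/160

49/160


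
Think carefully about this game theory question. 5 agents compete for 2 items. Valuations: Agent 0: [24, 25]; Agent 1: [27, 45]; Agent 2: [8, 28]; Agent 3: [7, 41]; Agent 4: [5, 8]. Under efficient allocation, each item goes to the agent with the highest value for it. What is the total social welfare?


Step 1: For each item, find the maximum value among all agents.
Step 2: Item 0 -> Agent 1 (value 27)
Step 3: Item 1 -> Agent 1 (value 45)
Step 4: Total welfare = 27 + 45 = 72

72


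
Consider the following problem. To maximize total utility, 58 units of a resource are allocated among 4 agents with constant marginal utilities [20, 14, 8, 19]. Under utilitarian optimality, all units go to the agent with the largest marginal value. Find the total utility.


Step 1: The marginal utilities are [20, 14, 8, 19]
Step 2: The highest marginal utility is 20
Step 3: All 58 units go to that agent
Step 4: Total utility = 20 * 58 = 1160

1160


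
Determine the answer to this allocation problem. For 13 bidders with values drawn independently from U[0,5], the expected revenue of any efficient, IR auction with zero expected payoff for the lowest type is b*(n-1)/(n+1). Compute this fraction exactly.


Step 1: By Revenue Equivalence, expected revenue = b*(n-1)/(n+1)
Step 2: Substituting n = 13, b = 5
Step 3: Revenue = 5*(13-1)/(13+1) = 5*12/14
Step 4: Revenue = 60/14 = 30/7

30/7


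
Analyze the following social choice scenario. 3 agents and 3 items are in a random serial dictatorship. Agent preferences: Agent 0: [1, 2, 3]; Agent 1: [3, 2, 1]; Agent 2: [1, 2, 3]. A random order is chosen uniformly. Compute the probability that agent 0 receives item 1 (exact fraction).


Step 1: Agent 0 wants item 1
Step 2: There are 6 possible orderings of agents
Step 3: In 3 orderings, agent 0 gets item 1
Step 4: Probability = 3/6 = 1/2

1/2


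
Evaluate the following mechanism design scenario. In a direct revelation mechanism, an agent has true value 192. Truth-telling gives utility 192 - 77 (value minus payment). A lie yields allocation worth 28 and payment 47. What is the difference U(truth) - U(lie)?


Step 1: U(truth) = value - payment = 192 - 77 = 115
Step 2: U(lie) = allocation - payment = 28 - 47 = -19
Step 3: IC gap = 115 - (-19) = 134

134


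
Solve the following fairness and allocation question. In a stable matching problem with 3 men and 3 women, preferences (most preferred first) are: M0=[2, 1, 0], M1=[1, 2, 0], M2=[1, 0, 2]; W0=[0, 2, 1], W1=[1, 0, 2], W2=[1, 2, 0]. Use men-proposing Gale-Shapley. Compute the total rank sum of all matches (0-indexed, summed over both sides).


Step 1: Run Gale-Shapley (men propose, women hold best offer):
  M0 proposes to W2; she accepts
  M1 proposes to W1; she accepts
  M2 proposes to W1; rejected
  M2 proposes to W0; she accepts
Step 2: Final matching: W0-M2, W1-M1, W2-M0
Step 3: 0-indexed ranks (man's rank of his match, then woman's): 1 + 1 + 0 + 0 + 0 + 2
Step 4: Total rank sum = 4

4


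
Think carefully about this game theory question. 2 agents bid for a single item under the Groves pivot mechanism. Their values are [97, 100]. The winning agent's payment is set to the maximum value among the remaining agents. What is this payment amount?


Step 1: The efficient winner is agent 1 with value 100
Step 2: Other agents' values: [97]
Step 3: Pivot payment = max(others) = 97
Step 4: The winner pays 97

97


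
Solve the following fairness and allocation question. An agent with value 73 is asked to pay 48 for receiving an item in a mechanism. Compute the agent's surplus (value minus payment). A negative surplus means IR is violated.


Step 1: Surplus = value - payment = 73 - 48 = 25
Step 2: IR is satisfied (surplus >= 0)

25


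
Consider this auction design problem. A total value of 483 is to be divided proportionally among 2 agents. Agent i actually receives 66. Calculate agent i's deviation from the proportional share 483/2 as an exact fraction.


Step 1: Proportional share = 483/2
Step 2: Agent's actual allocation = 66
Step 3: Excess = 66 - 483/2 = -351/2

-351/2


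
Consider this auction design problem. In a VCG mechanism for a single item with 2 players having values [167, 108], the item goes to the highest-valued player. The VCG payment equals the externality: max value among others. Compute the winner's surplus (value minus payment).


Step 1: The winner is the agent with the highest value: agent 0 with value 167
Step 2: Values of other agents: [108]
Step 3: VCG payment = max of others' values = 108
Step 4: Surplus = 167 - 108 = 59

59


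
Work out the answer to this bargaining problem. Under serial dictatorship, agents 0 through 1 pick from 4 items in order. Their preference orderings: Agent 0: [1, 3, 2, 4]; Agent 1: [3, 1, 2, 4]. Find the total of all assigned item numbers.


Step 1: Agent 0 picks item 1
Step 2: Agent 1 picks item 3
Step 3: Sum = 1 + 3 = 4

4


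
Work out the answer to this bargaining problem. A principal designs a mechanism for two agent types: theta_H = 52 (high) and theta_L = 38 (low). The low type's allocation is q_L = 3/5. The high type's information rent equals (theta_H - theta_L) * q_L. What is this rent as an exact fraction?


Step 1: theta_H - theta_L = 52 - 38 = 14
Step 2: Information rent = (theta_H - theta_L) * q_L
Step 3: = 14 * 3/5
Step 4: = 42/5

42/5


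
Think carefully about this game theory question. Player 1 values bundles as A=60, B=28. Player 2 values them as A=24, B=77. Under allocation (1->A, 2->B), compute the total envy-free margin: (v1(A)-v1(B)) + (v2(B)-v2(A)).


Step 1: Player 1's margin = v1(A) - v1(B) = 60 - 28 = 32
Step 2: Player 2's margin = v2(B) - v2(A) = 77 - 24 = 53
Step 3: Total margin = 32 + 53 = 85

85


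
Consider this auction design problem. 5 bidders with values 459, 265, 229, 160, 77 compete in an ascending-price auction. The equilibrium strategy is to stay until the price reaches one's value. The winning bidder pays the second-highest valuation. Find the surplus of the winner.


Step 1: Identify the highest value: 459
Step 2: Identify the second-highest value: 265
Step 3: The final price = second-highest value = 265
Step 4: Surplus = 459 - 265 = 194

194


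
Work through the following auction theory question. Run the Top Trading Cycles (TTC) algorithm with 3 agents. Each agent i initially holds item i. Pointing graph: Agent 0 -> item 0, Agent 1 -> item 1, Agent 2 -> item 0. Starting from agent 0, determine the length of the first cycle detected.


Step 1: Trace the pointer graph from agent 0: 0 -> 0
Step 2: A cycle is detected when we revisit agent 0
Step 3: The cycle is: 0 -> 0
Step 4: Cycle length = 1

1


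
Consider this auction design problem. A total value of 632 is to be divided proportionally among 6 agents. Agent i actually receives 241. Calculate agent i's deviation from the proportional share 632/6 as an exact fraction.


Step 1: Proportional share = 632/6 = 316/3
Step 2: Agent's actual allocation = 241
Step 3: Excess = 241 - 316/3 = 407/3

407/3


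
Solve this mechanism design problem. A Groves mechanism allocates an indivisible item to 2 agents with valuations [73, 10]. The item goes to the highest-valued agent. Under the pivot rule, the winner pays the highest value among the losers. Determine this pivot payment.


Step 1: The efficient winner is agent 0 with value 73
Step 2: Other agents' values: [10]
Step 3: Pivot payment = max(others) = 10
Step 4: The winner pays 10

10


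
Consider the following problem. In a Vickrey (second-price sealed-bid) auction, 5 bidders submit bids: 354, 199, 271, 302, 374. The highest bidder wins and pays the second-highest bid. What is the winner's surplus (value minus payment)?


Step 1: Sort bids in descending order: 374, 354, 302, 271, 199
Step 2: The winning bid is the highest: 374
Step 3: The payment equals the second-highest bid: 354
Step 4: Surplus = winner's bid - payment = 374 - 354 = 20

20


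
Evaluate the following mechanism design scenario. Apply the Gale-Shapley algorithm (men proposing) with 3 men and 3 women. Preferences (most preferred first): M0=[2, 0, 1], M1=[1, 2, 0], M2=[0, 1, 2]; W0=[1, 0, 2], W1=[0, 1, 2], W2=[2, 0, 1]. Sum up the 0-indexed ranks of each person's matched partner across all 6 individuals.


Step 1: Run Gale-Shapley (men propose, women hold best offer):
  M0 proposes to W2; she accepts
  M1 proposes to W1; she accepts
  M2 proposes to W0; she accepts
Step 2: Final matching: W0-M2, W1-M1, W2-M0
Step 3: 0-indexed ranks (man's rank of his match, then woman's): 0 + 2 + 0 + 1 + 0 + 1
Step 4: Total rank sum = 4

4


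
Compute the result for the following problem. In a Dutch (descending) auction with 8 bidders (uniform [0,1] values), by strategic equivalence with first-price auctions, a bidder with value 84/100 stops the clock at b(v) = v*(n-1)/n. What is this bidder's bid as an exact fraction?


Step 1: Dutch auctions are strategically equivalent to first-price auctions
Step 2: The equilibrium bid is b(v) = v*(n-1)/n
Step 3: b = 21/25 * 7/8
Step 4: b = 147/200

147/200


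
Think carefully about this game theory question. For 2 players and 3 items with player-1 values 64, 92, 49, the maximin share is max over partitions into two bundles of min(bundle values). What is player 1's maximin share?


Step 1: Item values = 64, 92, 49
Step 2: Enumerate all 2-bundle partitions and take the smaller bundle:
  Partition 1: {64} vs {92,49} -> bundles 64, 141; min = 64
  Partition 2: {92} vs {64,49} -> bundles 92, 113; min = 92
  Partition 3: {49} vs {64,92} -> bundles 49, 156; min = 49
Step 3: MMS = max(64, 92, 49) = 92

92


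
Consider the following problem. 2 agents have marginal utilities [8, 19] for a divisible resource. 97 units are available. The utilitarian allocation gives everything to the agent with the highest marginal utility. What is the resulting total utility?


Step 1: The marginal utilities are [8, 19]
Step 2: The highest marginal utility is 19
Step 3: All 97 units go to that agent
Step 4: Total utility = 19 * 97 = 1843

1843


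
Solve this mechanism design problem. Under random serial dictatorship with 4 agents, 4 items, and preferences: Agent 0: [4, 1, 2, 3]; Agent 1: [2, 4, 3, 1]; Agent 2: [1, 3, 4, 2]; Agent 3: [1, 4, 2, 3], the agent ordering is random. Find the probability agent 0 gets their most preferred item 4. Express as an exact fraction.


Step 1: Agent 0 wants item 4
Step 2: There are 24 possible orderings of agents
Step 3: In 20 orderings, agent 0 gets item 4
Step 4: Probability = 20/24 = 5/6

5/6


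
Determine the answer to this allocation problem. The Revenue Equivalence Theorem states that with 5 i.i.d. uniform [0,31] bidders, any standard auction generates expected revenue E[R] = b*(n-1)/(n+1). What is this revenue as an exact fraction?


Step 1: By Revenue Equivalence, expected revenue = b*(n-1)/(n+1)
Step 2: Substituting n = 5, b = 31
Step 3: Revenue = 31*(5-1)/(5+1) = 31*4/6
Step 4: Revenue = 124/6 = 62/3

62/3


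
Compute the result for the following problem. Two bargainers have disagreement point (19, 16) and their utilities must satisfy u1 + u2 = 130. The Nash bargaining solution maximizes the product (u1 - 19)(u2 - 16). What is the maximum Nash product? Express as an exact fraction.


Step 1: The Nash solution splits surplus symmetrically above the disagreement point
Step 2: u1 = (total + d1 - d2)/2 = (130 + 19 - 16)/2 = 133/2
Step 3: u2 = (total - d1 + d2)/2 = (130 - 19 + 16)/2 = 127/2
Step 4: Nash product = (133/2 - 19) * (127/2 - 16)
Step 5: = 95/2 * 95/2 = 9025/4

9025/4


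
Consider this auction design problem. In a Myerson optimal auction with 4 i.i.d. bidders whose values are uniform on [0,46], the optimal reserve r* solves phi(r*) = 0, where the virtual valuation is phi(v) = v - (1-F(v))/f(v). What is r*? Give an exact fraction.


Step 1: For U[0,46], F(v) = v/46 and f(v) = 1/46
Step 2: phi(v) = v - (1 - v/46)/(1/46) = v - (46 - v) = 2v - 46
Step 3: Set phi(r*) = 0: 2r* - 46 = 0
Step 4: r* = 46/2 = 23 (the number of bidders n = 4 does not enter)

23


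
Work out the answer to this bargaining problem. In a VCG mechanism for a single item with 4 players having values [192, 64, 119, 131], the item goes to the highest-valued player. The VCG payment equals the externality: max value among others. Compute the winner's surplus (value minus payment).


Step 1: The winner is the agent with the highest value: agent 0 with value 192
Step 2: Values of other agents: [64, 119, 131]
Step 3: VCG payment = max of others' values = 131
Step 4: Surplus = 192 - 131 = 61

61


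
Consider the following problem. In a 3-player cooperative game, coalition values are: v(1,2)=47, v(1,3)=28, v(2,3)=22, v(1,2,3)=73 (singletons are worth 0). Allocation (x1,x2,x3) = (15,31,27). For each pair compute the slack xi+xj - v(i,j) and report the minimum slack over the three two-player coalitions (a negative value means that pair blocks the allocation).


Step 1: Slack for coalition (1,2): x1+x2 - v12 = 46 - 47 = -1
Step 2: Slack for coalition (1,3): x1+x3 - v13 = 42 - 28 = 14
Step 3: Slack for coalition (2,3): x2+x3 - v23 = 58 - 22 = 36
Step 4: Minimum slack = min(-1, 14, 36) = -1, attained by (1,2); coalition (1,2) can block (slack < 0), so the allocation is not in the core

-1


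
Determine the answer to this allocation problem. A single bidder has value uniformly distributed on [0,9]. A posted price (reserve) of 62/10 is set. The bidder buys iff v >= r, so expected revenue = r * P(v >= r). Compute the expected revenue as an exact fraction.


Step 1: Posted price r = 31/5, value support [0,9]
Step 2: P(v >= r) = (9 - 31/5)/9 = 14/45
Step 3: Expected revenue = r * P(v >= r) = 31/5 * 14/45
Step 4: Revenue = 434/225

434/225


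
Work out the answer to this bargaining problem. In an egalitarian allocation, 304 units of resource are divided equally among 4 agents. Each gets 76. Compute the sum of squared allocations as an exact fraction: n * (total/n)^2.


Step 1: Each agent's share = 304/4 = 76
Step 2: Square of each share = (76)^2 = 5776
Step 3: Sum of squares = 4 * 5776 = 23104

23104


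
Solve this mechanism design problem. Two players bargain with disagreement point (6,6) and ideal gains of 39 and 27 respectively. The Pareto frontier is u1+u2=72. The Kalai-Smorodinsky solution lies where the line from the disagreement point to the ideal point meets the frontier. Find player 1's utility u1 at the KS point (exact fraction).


Step 1: At the KS point, (u1-d1)/r1 = (u2-d2)/r2 = t and u1+u2 = 72
Step 2: u1 = d1 + r1*t and u2 = d2 + r2*t, so (d1 + r1*t) + (d2 + r2*t) = 72
Step 3: t = (72 - 6 - 6)/(39 + 27) = 60/66 = 10/11
Step 4: u1 = d1 + r1*t = 6 + 39 * 10/11 = 456/11
Step 5: (Check: u2 = d2 + r2*t = 336/11; u1+u2 = 456/11 + 336/11 = 72, on the frontier.)

456/11


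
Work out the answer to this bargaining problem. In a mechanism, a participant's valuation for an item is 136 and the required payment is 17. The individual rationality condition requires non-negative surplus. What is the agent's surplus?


Step 1: Surplus = value - payment = 136 - 17 = 119
Step 2: IR is satisfied (surplus >= 0)

119


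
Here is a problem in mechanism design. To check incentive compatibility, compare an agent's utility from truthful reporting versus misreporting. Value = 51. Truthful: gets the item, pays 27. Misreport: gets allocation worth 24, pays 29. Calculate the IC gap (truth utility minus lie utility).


Step 1: U(truth) = value - payment = 51 - 27 = 24
Step 2: U(lie) = allocation - payment = 24 - 29 = -5
Step 3: IC gap = 24 - (-5) = 29

29


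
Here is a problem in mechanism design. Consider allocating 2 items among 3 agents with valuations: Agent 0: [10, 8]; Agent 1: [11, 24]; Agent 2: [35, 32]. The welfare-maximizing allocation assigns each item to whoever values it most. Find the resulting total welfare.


Step 1: For each item, find the maximum value among all agents.
Step 2: Item 0 -> Agent 2 (value 35)
Step 3: Item 1 -> Agent 2 (value 32)
Step 4: Total welfare = 35 + 32 = 67

67


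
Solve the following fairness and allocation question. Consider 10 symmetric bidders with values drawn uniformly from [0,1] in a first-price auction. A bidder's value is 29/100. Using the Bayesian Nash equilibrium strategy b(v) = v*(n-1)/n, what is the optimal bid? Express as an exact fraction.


Step 1: The symmetric BNE bidding function is b(v) = v * (n-1) / n
Step 2: Substitute v = 29/100 and n = 10
Step 3: b = 29/100 * 9/10
Step 4: b = 261/1000

261/1000


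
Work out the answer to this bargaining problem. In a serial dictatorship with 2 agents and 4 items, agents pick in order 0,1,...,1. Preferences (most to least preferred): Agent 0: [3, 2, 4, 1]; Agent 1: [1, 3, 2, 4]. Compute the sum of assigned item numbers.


Step 1: Agent 0 picks item 3
Step 2: Agent 1 picks item 1
Step 3: Sum = 3 + 1 = 4

4


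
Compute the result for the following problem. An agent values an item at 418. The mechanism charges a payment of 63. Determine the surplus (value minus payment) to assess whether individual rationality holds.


Step 1: Surplus = value - payment = 418 - 63 = 355
Step 2: IR is satisfied (surplus >= 0)

355


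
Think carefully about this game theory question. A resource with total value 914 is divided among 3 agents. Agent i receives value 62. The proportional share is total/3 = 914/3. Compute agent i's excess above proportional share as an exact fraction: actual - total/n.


Step 1: Proportional share = 914/3
Step 2: Agent's actual allocation = 62
Step 3: Excess = 62 - 914/3 = -728/3

-728/3


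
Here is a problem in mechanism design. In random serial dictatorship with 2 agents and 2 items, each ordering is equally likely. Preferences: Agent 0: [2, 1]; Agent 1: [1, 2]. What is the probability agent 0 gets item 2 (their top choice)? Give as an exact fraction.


Step 1: Agent 0 wants item 2
Step 2: There are 2 possible orderings of agents
Step 3: In 2 orderings, agent 0 gets item 2
Step 4: Probability = 2/2 = 1

1


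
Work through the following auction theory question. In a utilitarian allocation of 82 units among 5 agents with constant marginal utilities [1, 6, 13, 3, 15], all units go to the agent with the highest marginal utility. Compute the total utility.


Step 1: The marginal utilities are [1, 6, 13, 3, 15]
Step 2: The highest marginal utility is 15
Step 3: All 82 units go to that agent
Step 4: Total utility = 15 * 82 = 1230

1230


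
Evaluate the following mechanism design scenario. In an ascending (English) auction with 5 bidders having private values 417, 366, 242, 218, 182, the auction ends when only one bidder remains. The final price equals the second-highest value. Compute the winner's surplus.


Step 1: Identify the highest value: 417
Step 2: Identify the second-highest value: 366
Step 3: The final price = second-highest value = 366
Step 4: Surplus = 417 - 366 = 51

51


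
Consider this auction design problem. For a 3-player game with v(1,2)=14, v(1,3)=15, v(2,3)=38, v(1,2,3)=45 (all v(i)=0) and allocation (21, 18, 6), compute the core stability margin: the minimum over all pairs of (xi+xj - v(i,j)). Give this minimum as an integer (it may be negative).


Step 1: Slack for coalition (1,2): x1+x2 - v12 = 39 - 14 = 25
Step 2: Slack for coalition (1,3): x1+x3 - v13 = 27 - 15 = 12
Step 3: Slack for coalition (2,3): x2+x3 - v23 = 24 - 38 = -14
Step 4: Minimum slack = min(25, 12, -14) = -14, attained by (2,3); coalition (2,3) can block (slack < 0), so the allocation is not in the core

-14


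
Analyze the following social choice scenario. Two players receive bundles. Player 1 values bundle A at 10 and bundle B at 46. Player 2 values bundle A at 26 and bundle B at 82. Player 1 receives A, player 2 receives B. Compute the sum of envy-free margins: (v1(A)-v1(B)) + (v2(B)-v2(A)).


Step 1: Player 1's margin = v1(A) - v1(B) = 10 - 46 = -36
Step 2: Player 2's margin = v2(B) - v2(A) = 82 - 26 = 56
Step 3: Total margin = -36 + 56 = 20

20


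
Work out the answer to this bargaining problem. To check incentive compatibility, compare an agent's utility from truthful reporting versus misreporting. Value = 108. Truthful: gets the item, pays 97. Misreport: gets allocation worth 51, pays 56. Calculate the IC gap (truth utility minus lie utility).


Step 1: U(truth) = value - payment = 108 - 97 = 11
Step 2: U(lie) = allocation - payment = 51 - 56 = -5
Step 3: IC gap = 11 - (-5) = 16

16


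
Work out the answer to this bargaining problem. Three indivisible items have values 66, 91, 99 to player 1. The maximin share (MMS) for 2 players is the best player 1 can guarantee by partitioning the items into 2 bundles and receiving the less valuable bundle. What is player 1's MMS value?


Step 1: Item values = 66, 91, 99
Step 2: Enumerate all 2-bundle partitions and take the smaller bundle:
  Partition 1: {66} vs {91,99} -> bundles 66, 190; min = 66
  Partition 2: {91} vs {66,99} -> bundles 91, 165; min = 91
  Partition 3: {99} vs {66,91} -> bundles 99, 157; min = 99
Step 3: MMS = max(66, 91, 99) = 99

99


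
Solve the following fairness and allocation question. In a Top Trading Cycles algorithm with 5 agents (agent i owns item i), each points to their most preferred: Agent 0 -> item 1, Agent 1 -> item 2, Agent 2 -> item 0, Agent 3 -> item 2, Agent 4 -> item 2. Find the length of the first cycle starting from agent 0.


Step 1: Trace the pointer graph from agent 0: 0 -> 1 -> 2 -> 0
Step 2: A cycle is detected when we revisit agent 0
Step 3: The cycle is: 0 -> 1 -> 2 -> 0
Step 4: Cycle length = 3

3


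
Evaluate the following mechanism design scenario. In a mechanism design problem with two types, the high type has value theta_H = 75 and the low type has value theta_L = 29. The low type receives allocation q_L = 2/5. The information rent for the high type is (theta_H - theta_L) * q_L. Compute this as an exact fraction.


Step 1: theta_H - theta_L = 75 - 29 = 46
Step 2: Information rent = (theta_H - theta_L) * q_L
Step 3: = 46 * 2/5
Step 4: = 92/5

92/5


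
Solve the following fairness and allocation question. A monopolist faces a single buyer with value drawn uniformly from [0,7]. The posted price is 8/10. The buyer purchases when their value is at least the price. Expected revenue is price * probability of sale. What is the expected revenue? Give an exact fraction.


Step 1: Posted price r = 4/5, value support [0,7]
Step 2: P(v >= r) = (7 - 4/5)/7 = 31/35
Step 3: Expected revenue = r * P(v >= r) = 4/5 * 31/35
Step 4: Revenue = 124/175

124/175


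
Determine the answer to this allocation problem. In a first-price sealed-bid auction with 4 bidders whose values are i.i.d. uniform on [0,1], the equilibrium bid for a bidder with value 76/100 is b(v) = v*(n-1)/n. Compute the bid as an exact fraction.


Step 1: The symmetric BNE bidding function is b(v) = v * (n-1) / n
Step 2: Substitute v = 19/25 and n = 4
Step 3: b = 19/25 * 3/4
Step 4: b = 57/100

57/100


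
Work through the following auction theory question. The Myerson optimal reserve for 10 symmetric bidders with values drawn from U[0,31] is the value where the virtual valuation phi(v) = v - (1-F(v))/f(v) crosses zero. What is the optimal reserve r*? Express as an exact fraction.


Step 1: For U[0,31], F(v) = v/31 and f(v) = 1/31
Step 2: phi(v) = v - (1 - v/31)/(1/31) = v - (31 - v) = 2v - 31
Step 3: Set phi(r*) = 0: 2r* - 31 = 0
Step 4: r* = 31/2 (the number of bidders n = 10 does not enter)

31/2


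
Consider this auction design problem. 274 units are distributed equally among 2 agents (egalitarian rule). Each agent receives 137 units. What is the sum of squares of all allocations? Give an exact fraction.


Step 1: Each agent's share = 274/2 = 137
Step 2: Square of each share = (137)^2 = 18769
Step 3: Sum of squares = 2 * 18769 = 37538

37538


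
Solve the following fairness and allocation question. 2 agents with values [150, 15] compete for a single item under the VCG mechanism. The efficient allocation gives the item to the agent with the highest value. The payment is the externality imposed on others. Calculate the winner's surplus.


Step 1: The winner is the agent with the highest value: agent 0 with value 150
Step 2: Values of other agents: [15]
Step 3: VCG payment = max of others' values = 15
Step 4: Surplus = 150 - 15 = 135

135


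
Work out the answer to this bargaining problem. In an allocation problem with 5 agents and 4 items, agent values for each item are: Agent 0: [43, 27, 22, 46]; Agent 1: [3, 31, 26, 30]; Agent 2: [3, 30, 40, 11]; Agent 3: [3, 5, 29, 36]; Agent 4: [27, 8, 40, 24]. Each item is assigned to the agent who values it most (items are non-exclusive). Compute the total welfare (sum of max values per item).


Step 1: For each item, find the maximum value among all agents.
Step 2: Item 0 -> Agent 0 (value 43)
Step 3: Item 1 -> Agent 1 (value 31)
Step 4: Item 2 -> Agent 2 (value 40)
Step 5: Item 3 -> Agent 0 (value 46)
Step 6: Total welfare = 43 + 31 + 40 + 46 = 160

160


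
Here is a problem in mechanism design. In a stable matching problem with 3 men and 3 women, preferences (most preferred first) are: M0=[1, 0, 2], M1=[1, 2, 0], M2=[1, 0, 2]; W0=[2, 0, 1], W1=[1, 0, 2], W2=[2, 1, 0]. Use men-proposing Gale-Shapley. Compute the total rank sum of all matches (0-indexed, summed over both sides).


Step 1: Run Gale-Shapley (men propose, women hold best offer):
  M0 proposes to W1; she accepts
  M1 proposes to W1; she switches from M0
  M2 proposes to W1; rejected
  M2 proposes to W0; she accepts
  M0 proposes to W0; rejected
  M0 proposes to W2; she accepts
Step 2: Final matching: W0-M2, W1-M1, W2-M0
Step 3: 0-indexed ranks (man's rank of his match, then woman's): 1 + 0 + 0 + 0 + 2 + 2
Step 4: Total rank sum = 5

5


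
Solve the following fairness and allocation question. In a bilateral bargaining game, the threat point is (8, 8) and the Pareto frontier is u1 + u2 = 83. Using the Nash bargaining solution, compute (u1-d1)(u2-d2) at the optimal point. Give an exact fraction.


Step 1: The Nash solution splits surplus symmetrically above the disagreement point
Step 2: u1 = (total + d1 - d2)/2 = (83 + 8 - 8)/2 = 83/2
Step 3: u2 = (total - d1 + d2)/2 = (83 - 8 + 8)/2 = 83/2
Step 4: Nash product = (83/2 - 8) * (83/2 - 8)
Step 5: = 67/2 * 67/2 = 4489/4

4489/4


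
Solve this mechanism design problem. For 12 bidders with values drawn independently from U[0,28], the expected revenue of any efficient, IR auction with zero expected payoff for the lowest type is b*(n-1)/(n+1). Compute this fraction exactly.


Step 1: By Revenue Equivalence, expected revenue = b*(n-1)/(n+1)
Step 2: Substituting n = 12, b = 28
Step 3: Revenue = 28*(12-1)/(12+1) = 28*11/13
Step 4: Revenue = 308/13

308/13


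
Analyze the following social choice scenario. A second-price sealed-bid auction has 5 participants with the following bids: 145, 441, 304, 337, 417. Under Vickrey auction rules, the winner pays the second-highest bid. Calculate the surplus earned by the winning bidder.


Step 1: Sort bids in descending order: 441, 417, 337, 304, 145
Step 2: The winning bid is the highest: 441
Step 3: The payment equals the second-highest bid: 417
Step 4: Surplus = winner's bid - payment = 441 - 417 = 24

24


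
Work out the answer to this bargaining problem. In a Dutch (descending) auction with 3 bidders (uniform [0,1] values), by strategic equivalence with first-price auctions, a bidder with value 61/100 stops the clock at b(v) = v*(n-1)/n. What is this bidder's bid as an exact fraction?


Step 1: Dutch auctions are strategically equivalent to first-price auctions
Step 2: The equilibrium bid is b(v) = v*(n-1)/n
Step 3: b = 61/100 * 2/3
Step 4: b = 61/150

61/150


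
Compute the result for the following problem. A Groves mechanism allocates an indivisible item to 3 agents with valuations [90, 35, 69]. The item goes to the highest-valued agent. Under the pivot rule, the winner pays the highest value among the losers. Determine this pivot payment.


Step 1: The efficient winner is agent 0 with value 90
Step 2: Other agents' values: [35, 69]
Step 3: Pivot payment = max(others) = 69
Step 4: The winner pays 69

69


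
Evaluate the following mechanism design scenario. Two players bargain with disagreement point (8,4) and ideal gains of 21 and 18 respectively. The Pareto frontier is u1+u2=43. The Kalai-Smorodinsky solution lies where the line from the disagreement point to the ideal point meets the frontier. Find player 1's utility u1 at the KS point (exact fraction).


Step 1: At the KS point, (u1-d1)/r1 = (u2-d2)/r2 = t and u1+u2 = 43
Step 2: u1 = d1 + r1*t and u2 = d2 + r2*t, so (d1 + r1*t) + (d2 + r2*t) = 43
Step 3: t = (43 - 8 - 4)/(21 + 18) = 31/39
Step 4: u1 = d1 + r1*t = 8 + 21 * 31/39 = 321/13
Step 5: (Check: u2 = d2 + r2*t = 238/13; u1+u2 = 321/13 + 238/13 = 43, on the frontier.)

321/13


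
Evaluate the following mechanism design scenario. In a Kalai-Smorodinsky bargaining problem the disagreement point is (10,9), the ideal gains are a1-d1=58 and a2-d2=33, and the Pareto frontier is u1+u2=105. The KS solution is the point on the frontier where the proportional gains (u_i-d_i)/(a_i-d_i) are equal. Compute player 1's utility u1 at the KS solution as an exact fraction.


Step 1: At the KS point, (u1-d1)/r1 = (u2-d2)/r2 = t and u1+u2 = 105
Step 2: u1 = d1 + r1*t and u2 = d2 + r2*t, so (d1 + r1*t) + (d2 + r2*t) = 105
Step 3: t = (105 - 10 - 9)/(58 + 33) = 86/91
Step 4: u1 = d1 + r1*t = 10 + 58 * 86/91 = 5898/91
Step 5: (Check: u2 = d2 + r2*t = 3657/91; u1+u2 = 5898/91 + 3657/91 = 105, on the frontier.)

5898/91


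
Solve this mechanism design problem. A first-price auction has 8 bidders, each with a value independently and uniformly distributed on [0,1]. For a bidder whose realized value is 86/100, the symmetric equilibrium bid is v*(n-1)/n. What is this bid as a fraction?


Step 1: The symmetric BNE bidding function is b(v) = v * (n-1) / n
Step 2: Substitute v = 43/50 and n = 8
Step 3: b = 43/50 * 7/8
Step 4: b = 301/400

301/400


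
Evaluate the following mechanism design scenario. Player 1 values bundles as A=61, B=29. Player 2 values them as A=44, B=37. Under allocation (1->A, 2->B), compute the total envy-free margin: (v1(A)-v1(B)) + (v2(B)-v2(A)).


Step 1: Player 1's margin = v1(A) - v1(B) = 61 - 29 = 32
Step 2: Player 2's margin = v2(B) - v2(A) = 37 - 44 = -7
Step 3: Total margin = 32 + -7 = 25

25


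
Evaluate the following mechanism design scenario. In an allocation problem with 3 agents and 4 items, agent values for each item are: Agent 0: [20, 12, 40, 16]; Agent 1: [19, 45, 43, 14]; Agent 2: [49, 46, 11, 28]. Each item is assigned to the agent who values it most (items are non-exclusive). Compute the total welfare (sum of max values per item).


Step 1: For each item, find the maximum value among all agents.
Step 2: Item 0 -> Agent 2 (value 49)
Step 3: Item 1 -> Agent 2 (value 46)
Step 4: Item 2 -> Agent 1 (value 43)
Step 5: Item 3 -> Agent 2 (value 28)
Step 6: Total welfare = 49 + 46 + 43 + 28 = 166

166


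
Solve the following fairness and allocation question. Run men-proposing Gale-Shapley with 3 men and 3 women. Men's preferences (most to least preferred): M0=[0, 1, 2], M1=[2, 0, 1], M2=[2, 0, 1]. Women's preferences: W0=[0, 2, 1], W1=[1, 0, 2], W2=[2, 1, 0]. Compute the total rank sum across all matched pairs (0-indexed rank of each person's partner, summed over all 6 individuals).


Step 1: Run Gale-Shapley (men propose, women hold best offer):
  M0 proposes to W0; she accepts
  M1 proposes to W2; she accepts
  M2 proposes to W2; she switches from M1
  M1 proposes to W0; rejected
  M1 proposes to W1; she accepts
Step 2: Final matching: W0-M0, W1-M1, W2-M2
Step 3: 0-indexed ranks (man's rank of his match, then woman's): 0 + 0 + 2 + 0 + 0 + 0
Step 4: Total rank sum = 2

2


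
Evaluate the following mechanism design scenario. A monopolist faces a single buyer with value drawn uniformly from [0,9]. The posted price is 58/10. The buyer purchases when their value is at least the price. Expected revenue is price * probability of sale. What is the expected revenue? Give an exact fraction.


Step 1: Posted price r = 29/5, value support [0,9]
Step 2: P(v >= r) = (9 - 29/5)/9 = 16/45
Step 3: Expected revenue = r * P(v >= r) = 29/5 * 16/45
Step 4: Revenue = 464/225

464/225


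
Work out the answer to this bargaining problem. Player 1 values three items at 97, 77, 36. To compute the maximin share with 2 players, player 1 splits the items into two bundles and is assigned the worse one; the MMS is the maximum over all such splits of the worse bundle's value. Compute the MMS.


Step 1: Item values = 97, 77, 36
Step 2: Enumerate all 2-bundle partitions and take the smaller bundle:
  Partition 1: {97} vs {77,36} -> bundles 97, 113; min = 97
  Partition 2: {77} vs {97,36} -> bundles 77, 133; min = 77
  Partition 3: {36} vs {97,77} -> bundles 36, 174; min = 36
Step 3: MMS = max(97, 77, 36) = 97

97


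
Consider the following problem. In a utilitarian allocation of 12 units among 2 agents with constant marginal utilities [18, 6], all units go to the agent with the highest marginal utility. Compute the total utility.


Step 1: The marginal utilities are [18, 6]
Step 2: The highest marginal utility is 18
Step 3: All 12 units go to that agent
Step 4: Total utility = 18 * 12 = 216

216


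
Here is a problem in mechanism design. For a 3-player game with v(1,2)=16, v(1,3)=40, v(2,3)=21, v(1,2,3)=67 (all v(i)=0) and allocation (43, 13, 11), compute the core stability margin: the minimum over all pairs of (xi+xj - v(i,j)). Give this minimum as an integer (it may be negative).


Step 1: Slack for coalition (1,2): x1+x2 - v12 = 56 - 16 = 40
Step 2: Slack for coalition (1,3): x1+x3 - v13 = 54 - 40 = 14
Step 3: Slack for coalition (2,3): x2+x3 - v23 = 24 - 21 = 3
Step 4: Minimum slack = min(40, 14, 3) = 3, attained by (2,3); no pair can gain by deviating, so the allocation is in the core

3


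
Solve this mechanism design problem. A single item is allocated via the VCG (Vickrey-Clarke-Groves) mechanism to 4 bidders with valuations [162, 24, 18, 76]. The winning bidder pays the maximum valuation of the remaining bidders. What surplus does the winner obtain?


Step 1: The winner is the agent with the highest value: agent 0 with value 162
Step 2: Values of other agents: [24, 18, 76]
Step 3: VCG payment = max of others' values = 76
Step 4: Surplus = 162 - 76 = 86

86


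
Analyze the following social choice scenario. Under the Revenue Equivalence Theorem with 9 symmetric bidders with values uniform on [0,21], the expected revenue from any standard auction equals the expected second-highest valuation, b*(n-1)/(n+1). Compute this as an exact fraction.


Step 1: By Revenue Equivalence, expected revenue = b*(n-1)/(n+1)
Step 2: Substituting n = 9, b = 21
Step 3: Revenue = 21*(9-1)/(9+1) = 21*8/10
Step 4: Revenue = 168/10 = 84/5

84/5


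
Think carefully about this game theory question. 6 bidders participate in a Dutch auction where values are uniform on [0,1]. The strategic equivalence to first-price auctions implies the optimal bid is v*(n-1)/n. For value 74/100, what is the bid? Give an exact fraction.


Step 1: Dutch auctions are strategically equivalent to first-price auctions
Step 2: The equilibrium bid is b(v) = v*(n-1)/n
Step 3: b = 37/50 * 5/6
Step 4: b = 37/60

37/60


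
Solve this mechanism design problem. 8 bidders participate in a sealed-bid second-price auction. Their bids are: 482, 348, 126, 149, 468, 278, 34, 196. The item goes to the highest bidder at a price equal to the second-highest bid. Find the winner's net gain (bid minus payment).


Step 1: Sort bids in descending order: 482, 468, 348, 278, 196, 149, 126, 34
Step 2: The winning bid is the highest: 482
Step 3: The payment equals the second-highest bid: 468
Step 4: Surplus = winner's bid - payment = 482 - 468 = 14

14
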